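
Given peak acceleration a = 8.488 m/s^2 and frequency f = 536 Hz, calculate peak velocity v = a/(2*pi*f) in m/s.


omega = 2*pi*f = 2*pi*536 = 3367.79 rad/s
v = a / omega = 8.488 / 3367.79 = 0.0025203 m/s


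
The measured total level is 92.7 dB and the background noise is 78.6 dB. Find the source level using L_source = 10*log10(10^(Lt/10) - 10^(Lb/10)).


10^(92.7/10) = 1.86209e+09
10^(78.6/10) = 7.24436e+07
Difference = 1.86209e+09 - 7.24436e+07 = 1.78965e+09
L_source = 10*log10(1.78965e+09) = 92.528 dB


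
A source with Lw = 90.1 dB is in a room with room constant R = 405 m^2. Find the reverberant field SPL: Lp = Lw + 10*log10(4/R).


4/R = 4/405 = 0.00987654
Lp = 90.1 + 10*log10(0.00987654) = 70.046 dB


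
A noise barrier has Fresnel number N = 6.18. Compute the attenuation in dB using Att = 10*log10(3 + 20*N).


3 + 20*N = 3 + 20*6.18 = 126.6
Att = 10*log10(126.6) = 21.024 dB


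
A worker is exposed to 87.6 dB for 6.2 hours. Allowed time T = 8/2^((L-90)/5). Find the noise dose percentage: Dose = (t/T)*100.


T_allowed = 8 / 2^((87.6 - 90)/5) = 11.1579 hr
Dose = 6.2 / 11.1579 * 100 = 55.566 %


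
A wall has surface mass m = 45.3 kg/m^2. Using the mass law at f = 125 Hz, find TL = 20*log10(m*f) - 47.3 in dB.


m * f = 45.3 * 125 = 5662.5
20*log10(5662.5) = 75.0602 dB
TL = 75.0602 - 47.3 = 27.76 dB


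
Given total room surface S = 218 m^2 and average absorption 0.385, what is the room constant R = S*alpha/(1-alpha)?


R = 218 * 0.385 / (1 - 0.385) = 136.47 m^2


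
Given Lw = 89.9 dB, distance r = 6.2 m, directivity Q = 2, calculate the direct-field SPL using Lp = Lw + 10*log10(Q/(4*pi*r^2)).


4*pi*r^2 = 4*pi*6.2^2 = 483.051 m^2
Q / (4*pi*r^2) = 2 / 483.051 = 0.00414035
Lp = 89.9 + 10*log10(0.00414035) = 66.07 dB


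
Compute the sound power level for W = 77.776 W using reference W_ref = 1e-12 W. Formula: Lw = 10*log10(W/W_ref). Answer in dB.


W / W_ref = 77.776 / 1e-12 = 7.7776e+13
Lw = 10 * log10(7.7776e+13) = 138.91 dB


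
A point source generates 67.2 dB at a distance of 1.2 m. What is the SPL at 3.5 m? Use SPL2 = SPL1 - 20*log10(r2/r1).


r2/r1 = 3.5/1.2 = 2.91667
Correction = 20*log10(2.91667) = 9.29775 dB
SPL2 = 67.2 - 9.29775 = 57.902 dB


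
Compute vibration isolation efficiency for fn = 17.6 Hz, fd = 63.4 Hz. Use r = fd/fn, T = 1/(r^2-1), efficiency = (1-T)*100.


r = 63.4 / 17.6 = 3.60227
r^2 - 1 = 3.60227^2 - 1 = 11.9763
T = 1/11.9763 = 0.0834982
Efficiency = (1 - 0.0834982)*100 = 91.65 %


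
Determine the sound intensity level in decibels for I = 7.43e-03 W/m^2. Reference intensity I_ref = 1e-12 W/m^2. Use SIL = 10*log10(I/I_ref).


I / I_ref = 7.43e-03 / 1e-12 = 7.43e+09
SIL = 10 * log10(7.43e+09) = 98.71 dB


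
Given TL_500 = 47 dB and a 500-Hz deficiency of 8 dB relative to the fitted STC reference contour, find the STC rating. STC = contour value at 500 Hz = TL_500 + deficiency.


By ASTM E413, STC = value of the fitted reference contour at 500 Hz.
Contour value at 500 Hz = TL_500 + deficiency = 47 + 8 = 55
STC = 55


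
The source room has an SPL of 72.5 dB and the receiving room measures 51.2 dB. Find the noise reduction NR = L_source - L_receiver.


NR = L_source - L_receiver (difference between source and receiving room levels)
NR = 72.5 - 51.2 = 21.3 dB


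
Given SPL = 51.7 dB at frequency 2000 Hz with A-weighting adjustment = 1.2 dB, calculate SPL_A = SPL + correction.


A-weighting table: 2000 Hz -> 1.2 dB correction
SPL_A = SPL + correction = 51.7 + (1.2) = 52.9 dBA


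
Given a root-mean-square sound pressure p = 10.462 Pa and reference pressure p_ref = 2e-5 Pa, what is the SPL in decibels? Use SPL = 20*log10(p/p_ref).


p / p_ref = 10.462 / 2e-5 = 523100
SPL = 20 * log10(523100) = 114.37 dB


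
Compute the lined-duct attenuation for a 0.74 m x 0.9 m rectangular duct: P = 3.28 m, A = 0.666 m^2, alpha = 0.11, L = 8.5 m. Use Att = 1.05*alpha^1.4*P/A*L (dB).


alpha^1.4 = 0.11^1.4 = 0.0454935
Attenuation rate = 1.05 * alpha^1.4 * P / A
= 1.05 * 0.0454935 * 3.28 / 0.666 = 0.235255 dB/m
Total Att = 0.235255 * 8.5 = 1.9997 dB


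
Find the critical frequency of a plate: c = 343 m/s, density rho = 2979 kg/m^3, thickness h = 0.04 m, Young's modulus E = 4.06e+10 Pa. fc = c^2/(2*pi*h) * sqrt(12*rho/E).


12*rho/E = 12*2979/4.06e+10 = 8.80493e-07
sqrt(12*rho/E) = sqrt(8.80493e-07) = 0.000938346
c^2/(2*pi*h) = 343^2/(2*pi*0.04) = 468110
fc = 468110 * 0.000938346 = 439.25 Hz


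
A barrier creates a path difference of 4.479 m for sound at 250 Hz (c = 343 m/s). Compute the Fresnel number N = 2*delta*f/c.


N = 2*delta*f/c = 2*delta/lambda, where lambda = c/f
lambda = 343 / 250 = 1.372 m
N = 2 * 4.479 / 1.372 = 6.5292


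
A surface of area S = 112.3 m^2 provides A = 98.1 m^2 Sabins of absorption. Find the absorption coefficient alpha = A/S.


Absorption coefficient = absorbed power / incident power
alpha = A / S = 98.1 / 112.3 = 0.87355


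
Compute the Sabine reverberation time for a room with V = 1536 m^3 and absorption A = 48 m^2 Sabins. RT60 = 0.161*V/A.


RT60 = 0.161 * 1536 / 48 = 5.152 s


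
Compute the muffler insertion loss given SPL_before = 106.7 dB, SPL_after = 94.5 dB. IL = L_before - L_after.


Insertion loss = SPL without muffler - SPL with muffler
IL = 106.7 - 94.5 = 12.2 dB


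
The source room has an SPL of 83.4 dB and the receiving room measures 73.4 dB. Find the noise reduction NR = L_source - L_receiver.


NR = L_source - L_receiver (difference between source and receiving room levels)
NR = 83.4 - 73.4 = 10 dB


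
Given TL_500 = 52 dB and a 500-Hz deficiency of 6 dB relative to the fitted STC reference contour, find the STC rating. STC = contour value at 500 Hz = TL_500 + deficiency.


By ASTM E413, STC = value of the fitted reference contour at 500 Hz.
Contour value at 500 Hz = TL_500 + deficiency = 52 + 6 = 58
STC = 58


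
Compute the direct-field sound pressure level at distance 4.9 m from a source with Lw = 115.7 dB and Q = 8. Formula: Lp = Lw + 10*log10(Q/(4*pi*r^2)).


4*pi*r^2 = 4*pi*4.9^2 = 301.719 m^2
Q / (4*pi*r^2) = 8 / 301.719 = 0.0265147
Lp = 115.7 + 10*log10(0.0265147) = 99.935 dB


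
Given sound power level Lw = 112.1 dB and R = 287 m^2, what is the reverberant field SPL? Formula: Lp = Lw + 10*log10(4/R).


4/R = 4/287 = 0.0139373
Lp = 112.1 + 10*log10(0.0139373) = 93.542 dB


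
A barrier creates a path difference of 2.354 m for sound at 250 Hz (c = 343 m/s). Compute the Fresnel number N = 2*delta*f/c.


N = 2*delta*f/c = 2*delta/lambda, where lambda = c/f
lambda = 343 / 250 = 1.372 m
N = 2 * 2.354 / 1.372 = 3.4315


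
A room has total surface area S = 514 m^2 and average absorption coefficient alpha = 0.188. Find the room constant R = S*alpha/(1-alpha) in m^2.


R = 514 * 0.188 / (1 - 0.188) = 119 m^2


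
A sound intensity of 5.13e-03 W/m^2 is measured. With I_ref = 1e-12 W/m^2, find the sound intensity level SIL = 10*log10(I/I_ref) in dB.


I / I_ref = 5.13e-03 / 1e-12 = 5.13e+09
SIL = 10 * log10(5.13e+09) = 97.101 dB


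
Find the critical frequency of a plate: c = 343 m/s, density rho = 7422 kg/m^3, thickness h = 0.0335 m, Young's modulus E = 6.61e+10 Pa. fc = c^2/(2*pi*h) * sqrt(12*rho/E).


12*rho/E = 12*7422/6.61e+10 = 1.34741e-06
sqrt(12*rho/E) = sqrt(1.34741e-06) = 0.00116078
c^2/(2*pi*h) = 343^2/(2*pi*0.0335) = 558938
fc = 558938 * 0.00116078 = 648.8 Hz


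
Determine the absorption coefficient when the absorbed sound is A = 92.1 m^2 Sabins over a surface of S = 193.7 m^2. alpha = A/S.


Absorption coefficient = absorbed power / incident power
alpha = A / S = 92.1 / 193.7 = 0.47548


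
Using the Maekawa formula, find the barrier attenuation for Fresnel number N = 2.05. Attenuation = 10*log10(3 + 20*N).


3 + 20*N = 3 + 20*2.05 = 44
Att = 10*log10(44) = 16.435 dB


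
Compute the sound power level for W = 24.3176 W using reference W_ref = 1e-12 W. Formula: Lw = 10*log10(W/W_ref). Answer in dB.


W / W_ref = 24.3176 / 1e-12 = 2.43176e+13
Lw = 10 * log10(2.43176e+13) = 133.86 dB


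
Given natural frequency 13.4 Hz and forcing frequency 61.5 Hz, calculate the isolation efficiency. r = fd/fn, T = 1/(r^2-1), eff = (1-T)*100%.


r = 61.5 / 13.4 = 4.58955
r^2 - 1 = 4.58955^2 - 1 = 20.064
T = 1/20.064 = 0.0498405
Efficiency = (1 - 0.0498405)*100 = 95.016 %


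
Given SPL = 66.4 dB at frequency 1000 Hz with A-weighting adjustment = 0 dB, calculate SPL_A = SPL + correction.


A-weighting table: 1000 Hz -> 0 dB correction
SPL_A = SPL + correction = 66.4 + (0) = 66.4 dBA


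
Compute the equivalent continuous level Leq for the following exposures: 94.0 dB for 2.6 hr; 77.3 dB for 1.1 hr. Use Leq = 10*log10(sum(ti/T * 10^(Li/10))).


T_total = 2.6 + 1.1 = 3.7 hr
(2.6/3.7) * 10^(94.0/10) = 1.76511e+09
(1.1/3.7) * 10^(77.3/10) = 1.59658e+07
Sum = 1.76511e+09 + 1.59658e+07 = 1.78108e+09
Leq = 10*log10(1.78108e+09) = 92.507 dB


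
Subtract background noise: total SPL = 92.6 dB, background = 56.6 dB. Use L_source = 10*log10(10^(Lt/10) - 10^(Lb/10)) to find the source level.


10^(92.6/10) = 1.8197e+09
10^(56.6/10) = 457088
Difference = 1.8197e+09 - 457088 = 1.81924e+09
L_source = 10*log10(1.81924e+09) = 92.599 dB


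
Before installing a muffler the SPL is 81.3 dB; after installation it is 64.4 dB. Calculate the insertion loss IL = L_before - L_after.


Insertion loss = SPL without muffler - SPL with muffler
IL = 81.3 - 64.4 = 16.9 dB


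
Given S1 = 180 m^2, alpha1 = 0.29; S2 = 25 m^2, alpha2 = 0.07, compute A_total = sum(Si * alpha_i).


180 * 0.29 = 52.2
25 * 0.07 = 1.75
A_total = 52.2 + 1.75 = 53.95 m^2


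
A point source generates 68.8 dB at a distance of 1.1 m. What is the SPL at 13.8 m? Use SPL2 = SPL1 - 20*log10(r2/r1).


r2/r1 = 13.8/1.1 = 12.5455
Correction = 20*log10(12.5455) = 21.9698 dB
SPL2 = 68.8 - 21.9698 = 46.83 dB


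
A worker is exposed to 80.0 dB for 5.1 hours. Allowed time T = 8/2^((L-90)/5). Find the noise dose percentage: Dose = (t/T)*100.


T_allowed = 8 / 2^((80.0 - 90)/5) = 32 hr
Dose = 5.1 / 32 * 100 = 15.937 %


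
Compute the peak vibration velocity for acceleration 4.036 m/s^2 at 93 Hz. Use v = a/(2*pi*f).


omega = 2*pi*f = 2*pi*93 = 584.336 rad/s
v = a / omega = 4.036 / 584.336 = 0.006907 m/s


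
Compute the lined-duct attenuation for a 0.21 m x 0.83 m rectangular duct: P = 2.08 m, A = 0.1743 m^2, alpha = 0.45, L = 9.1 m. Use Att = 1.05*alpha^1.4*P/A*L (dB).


alpha^1.4 = 0.45^1.4 = 0.326962
Attenuation rate = 1.05 * alpha^1.4 * P / A
= 1.05 * 0.326962 * 2.08 / 0.1743 = 4.09687 dB/m
Total Att = 4.09687 * 9.1 = 37.282 dB


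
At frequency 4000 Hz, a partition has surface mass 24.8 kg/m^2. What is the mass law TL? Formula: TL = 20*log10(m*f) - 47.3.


m * f = 24.8 * 4000 = 99200
20*log10(99200) = 99.9302 dB
TL = 99.9302 - 47.3 = 52.63 dB


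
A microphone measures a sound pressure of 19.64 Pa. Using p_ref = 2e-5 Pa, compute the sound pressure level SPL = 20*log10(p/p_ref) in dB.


p / p_ref = 19.64 / 2e-5 = 982000
SPL = 20 * log10(982000) = 119.84 dB


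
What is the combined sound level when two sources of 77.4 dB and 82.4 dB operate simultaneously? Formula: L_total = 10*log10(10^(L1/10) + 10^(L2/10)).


10^(77.4/10) = 5.49541e+07
10^(82.4/10) = 1.7378e+08
Sum = 5.49541e+07 + 1.7378e+08 = 2.28734e+08
L_total = 10*log10(2.28734e+08) = 83.593 dB


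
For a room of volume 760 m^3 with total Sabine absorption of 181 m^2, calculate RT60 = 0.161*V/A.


RT60 = 0.161 * 760 / 181 = 0.67602 s


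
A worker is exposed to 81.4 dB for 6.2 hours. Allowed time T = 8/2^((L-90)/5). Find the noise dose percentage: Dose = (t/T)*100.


T_allowed = 8 / 2^((81.4 - 90)/5) = 26.3549 hr
Dose = 6.2 / 26.3549 * 100 = 23.525 %


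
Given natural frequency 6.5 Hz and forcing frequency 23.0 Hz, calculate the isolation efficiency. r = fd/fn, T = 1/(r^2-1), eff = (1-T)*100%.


r = 23.0 / 6.5 = 3.53846
r^2 - 1 = 3.53846^2 - 1 = 11.5207
T = 1/11.5207 = 0.0868003
Efficiency = (1 - 0.0868003)*100 = 91.32 %


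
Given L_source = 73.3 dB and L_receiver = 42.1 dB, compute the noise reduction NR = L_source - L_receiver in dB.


NR = L_source - L_receiver (difference between source and receiving room levels)
NR = 73.3 - 42.1 = 31.2 dB


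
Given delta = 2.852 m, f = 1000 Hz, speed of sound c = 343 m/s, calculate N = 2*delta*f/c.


N = 2*delta*f/c = 2*delta/lambda, where lambda = c/f
lambda = 343 / 1000 = 0.343 m
N = 2 * 2.852 / 0.343 = 16.63


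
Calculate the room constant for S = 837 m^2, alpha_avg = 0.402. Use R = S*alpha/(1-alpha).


R = 837 * 0.402 / (1 - 0.402) = 562.67 m^2


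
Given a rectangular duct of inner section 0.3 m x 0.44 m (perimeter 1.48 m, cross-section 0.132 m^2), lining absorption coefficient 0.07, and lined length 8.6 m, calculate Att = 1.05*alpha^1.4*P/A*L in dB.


alpha^1.4 = 0.07^1.4 = 0.0241622
Attenuation rate = 1.05 * alpha^1.4 * P / A
= 1.05 * 0.0241622 * 1.48 / 0.132 = 0.284455 dB/m
Total Att = 0.284455 * 8.6 = 2.4463 dB


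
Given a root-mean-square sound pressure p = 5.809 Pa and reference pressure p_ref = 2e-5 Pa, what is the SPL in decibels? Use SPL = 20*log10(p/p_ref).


p / p_ref = 5.809 / 2e-5 = 290450
SPL = 20 * log10(290450) = 109.26 dB


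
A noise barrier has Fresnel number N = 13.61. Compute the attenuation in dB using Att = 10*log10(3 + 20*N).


3 + 20*N = 3 + 20*13.61 = 275.2
Att = 10*log10(275.2) = 24.396 dB


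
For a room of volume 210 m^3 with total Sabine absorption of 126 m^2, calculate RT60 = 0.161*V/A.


RT60 = 0.161 * 210 / 126 = 0.26833 s


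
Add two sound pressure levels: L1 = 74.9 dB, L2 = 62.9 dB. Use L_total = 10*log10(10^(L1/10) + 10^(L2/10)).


10^(74.9/10) = 3.0903e+07
10^(62.9/10) = 1.94984e+06
Sum = 3.0903e+07 + 1.94984e+06 = 3.28528e+07
L_total = 10*log10(3.28528e+07) = 75.166 dB


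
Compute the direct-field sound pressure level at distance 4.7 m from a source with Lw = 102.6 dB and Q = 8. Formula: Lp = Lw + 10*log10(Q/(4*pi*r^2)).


4*pi*r^2 = 4*pi*4.7^2 = 277.591 m^2
Q / (4*pi*r^2) = 8 / 277.591 = 0.0288194
Lp = 102.6 + 10*log10(0.0288194) = 87.197 dB


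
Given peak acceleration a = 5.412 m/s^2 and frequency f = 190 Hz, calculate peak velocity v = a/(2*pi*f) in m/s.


omega = 2*pi*f = 2*pi*190 = 1193.81 rad/s
v = a / omega = 5.412 / 1193.81 = 0.0045334 m/s


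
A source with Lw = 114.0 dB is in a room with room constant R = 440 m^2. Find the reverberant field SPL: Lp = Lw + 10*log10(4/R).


4/R = 4/440 = 0.00909091
Lp = 114.0 + 10*log10(0.00909091) = 93.586 dB


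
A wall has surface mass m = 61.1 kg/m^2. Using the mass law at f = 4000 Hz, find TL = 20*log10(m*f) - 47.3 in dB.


m * f = 61.1 * 4000 = 244400
20*log10(244400) = 107.762 dB
TL = 107.762 - 47.3 = 60.462 dB


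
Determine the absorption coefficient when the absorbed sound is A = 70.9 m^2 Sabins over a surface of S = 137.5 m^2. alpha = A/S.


Absorption coefficient = absorbed power / incident power
alpha = A / S = 70.9 / 137.5 = 0.51564


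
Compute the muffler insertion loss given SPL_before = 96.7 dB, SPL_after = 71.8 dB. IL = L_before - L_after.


Insertion loss = SPL without muffler - SPL with muffler
IL = 96.7 - 71.8 = 24.9 dB


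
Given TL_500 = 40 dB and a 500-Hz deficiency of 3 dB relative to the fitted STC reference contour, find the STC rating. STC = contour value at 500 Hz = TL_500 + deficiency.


By ASTM E413, STC = value of the fitted reference contour at 500 Hz.
Contour value at 500 Hz = TL_500 + deficiency = 40 + 3 = 43
STC = 43


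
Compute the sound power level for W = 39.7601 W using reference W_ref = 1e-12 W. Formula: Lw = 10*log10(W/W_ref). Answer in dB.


W / W_ref = 39.7601 / 1e-12 = 3.97601e+13
Lw = 10 * log10(3.97601e+13) = 135.99 dB


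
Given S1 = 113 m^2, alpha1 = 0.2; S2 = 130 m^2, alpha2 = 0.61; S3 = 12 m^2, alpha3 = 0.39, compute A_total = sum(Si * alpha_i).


113 * 0.2 = 22.6
130 * 0.61 = 79.3
12 * 0.39 = 4.68
A_total = 22.6 + 79.3 + 4.68 = 106.58 m^2


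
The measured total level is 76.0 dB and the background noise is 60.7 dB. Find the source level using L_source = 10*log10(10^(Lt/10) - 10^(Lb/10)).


10^(76.0/10) = 3.98107e+07
10^(60.7/10) = 1.1749e+06
Difference = 3.98107e+07 - 1.1749e+06 = 3.86358e+07
L_source = 10*log10(3.86358e+07) = 75.87 dB


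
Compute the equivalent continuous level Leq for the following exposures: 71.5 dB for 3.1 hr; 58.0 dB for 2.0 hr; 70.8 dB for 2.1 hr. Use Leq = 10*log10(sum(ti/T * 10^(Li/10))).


T_total = 3.1 + 2.0 + 2.1 = 7.2 hr
(3.1/7.2) * 10^(71.5/10) = 6.08176e+06
(2.0/7.2) * 10^(58.0/10) = 175266
(2.1/7.2) * 10^(70.8/10) = 3.5066e+06
Sum = 6.08176e+06 + 175266 + 3.5066e+06 = 9.76363e+06
Leq = 10*log10(9.76363e+06) = 69.896 dB


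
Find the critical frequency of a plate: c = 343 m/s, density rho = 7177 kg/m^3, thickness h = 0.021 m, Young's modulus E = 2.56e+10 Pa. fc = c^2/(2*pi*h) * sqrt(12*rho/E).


12*rho/E = 12*7177/2.56e+10 = 3.36422e-06
sqrt(12*rho/E) = sqrt(3.36422e-06) = 0.00183418
c^2/(2*pi*h) = 343^2/(2*pi*0.021) = 891639
fc = 891639 * 0.00183418 = 1635.4 Hz


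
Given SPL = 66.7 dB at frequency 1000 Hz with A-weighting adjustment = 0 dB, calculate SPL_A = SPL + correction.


A-weighting table: 1000 Hz -> 0 dB correction
SPL_A = SPL + correction = 66.7 + (0) = 66.7 dBA


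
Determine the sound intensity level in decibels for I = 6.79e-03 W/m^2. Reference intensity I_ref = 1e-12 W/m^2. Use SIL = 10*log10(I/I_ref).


I / I_ref = 6.79e-03 / 1e-12 = 6.79e+09
SIL = 10 * log10(6.79e+09) = 98.319 dB


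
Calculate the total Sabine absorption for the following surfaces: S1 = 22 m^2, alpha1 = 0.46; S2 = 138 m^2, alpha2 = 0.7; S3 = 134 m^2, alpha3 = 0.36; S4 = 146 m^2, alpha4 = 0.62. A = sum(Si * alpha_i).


22 * 0.46 = 10.12
138 * 0.7 = 96.6
134 * 0.36 = 48.24
146 * 0.62 = 90.52
A_total = 10.12 + 96.6 + 48.24 + 90.52 = 245.48 m^2


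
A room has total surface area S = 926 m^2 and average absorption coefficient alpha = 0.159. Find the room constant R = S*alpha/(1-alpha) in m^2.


R = 926 * 0.159 / (1 - 0.159) = 175.07 m^2


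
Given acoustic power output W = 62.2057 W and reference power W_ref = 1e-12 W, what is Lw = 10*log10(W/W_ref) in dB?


W / W_ref = 62.2057 / 1e-12 = 6.22057e+13
Lw = 10 * log10(6.22057e+13) = 137.94 dB


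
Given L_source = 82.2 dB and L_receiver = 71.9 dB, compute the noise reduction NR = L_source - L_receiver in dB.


NR = L_source - L_receiver (difference between source and receiving room levels)
NR = 82.2 - 71.9 = 10.3 dB


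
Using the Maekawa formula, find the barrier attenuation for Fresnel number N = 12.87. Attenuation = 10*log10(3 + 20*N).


3 + 20*N = 3 + 20*12.87 = 260.4
Att = 10*log10(260.4) = 24.156 dB


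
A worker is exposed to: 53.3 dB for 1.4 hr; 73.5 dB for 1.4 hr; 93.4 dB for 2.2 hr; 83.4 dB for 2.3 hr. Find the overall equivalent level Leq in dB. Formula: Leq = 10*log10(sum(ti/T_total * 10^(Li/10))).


T_total = 1.4 + 1.4 + 2.2 + 2.3 = 7.3 hr
(1.4/7.3) * 10^(53.3/10) = 41002
(1.4/7.3) * 10^(73.5/10) = 4.29344e+06
(2.2/7.3) * 10^(93.4/10) = 6.59325e+08
(2.3/7.3) * 10^(83.4/10) = 6.89295e+07
Sum = 41002 + 4.29344e+06 + 6.59325e+08 + 6.89295e+07 = 7.32589e+08
Leq = 10*log10(7.32589e+08) = 88.649 dB


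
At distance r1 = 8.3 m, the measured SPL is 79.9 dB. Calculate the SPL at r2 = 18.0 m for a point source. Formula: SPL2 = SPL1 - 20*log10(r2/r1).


r2/r1 = 18.0/8.3 = 2.16867
Correction = 20*log10(2.16867) = 6.72387 dB
SPL2 = 79.9 - 6.72387 = 73.176 dB


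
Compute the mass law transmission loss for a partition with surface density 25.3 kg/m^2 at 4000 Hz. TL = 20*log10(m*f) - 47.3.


m * f = 25.3 * 4000 = 101200
20*log10(101200) = 100.104 dB
TL = 100.104 - 47.3 = 52.804 dB


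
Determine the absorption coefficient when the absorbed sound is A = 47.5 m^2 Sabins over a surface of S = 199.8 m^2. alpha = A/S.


Absorption coefficient = absorbed power / incident power
alpha = A / S = 47.5 / 199.8 = 0.23774


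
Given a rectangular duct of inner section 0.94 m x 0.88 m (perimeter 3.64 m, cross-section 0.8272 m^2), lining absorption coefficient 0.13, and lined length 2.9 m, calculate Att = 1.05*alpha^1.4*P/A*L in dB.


alpha^1.4 = 0.13^1.4 = 0.0574805
Attenuation rate = 1.05 * alpha^1.4 * P / A
= 1.05 * 0.0574805 * 3.64 / 0.8272 = 0.265583 dB/m
Total Att = 0.265583 * 2.9 = 0.77019 dB


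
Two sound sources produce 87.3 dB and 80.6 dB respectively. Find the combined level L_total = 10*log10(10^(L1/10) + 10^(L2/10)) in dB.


10^(87.3/10) = 5.37032e+08
10^(80.6/10) = 1.14815e+08
Sum = 5.37032e+08 + 1.14815e+08 = 6.51847e+08
L_total = 10*log10(6.51847e+08) = 88.141 dB


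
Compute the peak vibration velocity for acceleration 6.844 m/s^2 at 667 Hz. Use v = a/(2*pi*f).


omega = 2*pi*f = 2*pi*667 = 4190.88 rad/s
v = a / omega = 6.844 / 4190.88 = 0.0016331 m/s


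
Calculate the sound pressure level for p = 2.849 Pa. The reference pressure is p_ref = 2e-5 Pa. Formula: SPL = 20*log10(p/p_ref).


p / p_ref = 2.849 / 2e-5 = 142450
SPL = 20 * log10(142450) = 103.07 dB


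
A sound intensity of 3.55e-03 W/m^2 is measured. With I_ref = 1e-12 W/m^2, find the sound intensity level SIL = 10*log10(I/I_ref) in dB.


I / I_ref = 3.55e-03 / 1e-12 = 3.55e+09
SIL = 10 * log10(3.55e+09) = 95.502 dB


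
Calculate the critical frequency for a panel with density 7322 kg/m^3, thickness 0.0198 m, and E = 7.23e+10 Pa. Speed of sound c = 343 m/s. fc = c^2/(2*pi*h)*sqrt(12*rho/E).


12*rho/E = 12*7322/7.23e+10 = 1.21527e-06
sqrt(12*rho/E) = sqrt(1.21527e-06) = 0.00110239
c^2/(2*pi*h) = 343^2/(2*pi*0.0198) = 945678
fc = 945678 * 0.00110239 = 1042.5 Hz


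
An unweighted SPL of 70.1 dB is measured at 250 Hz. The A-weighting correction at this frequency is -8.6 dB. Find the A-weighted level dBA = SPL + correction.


A-weighting table: 250 Hz -> -8.6 dB correction
SPL_A = SPL + correction = 70.1 + (-8.6) = 61.5 dBA


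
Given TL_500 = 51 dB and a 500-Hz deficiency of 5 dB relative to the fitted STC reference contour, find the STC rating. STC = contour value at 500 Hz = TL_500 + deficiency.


By ASTM E413, STC = value of the fitted reference contour at 500 Hz.
Contour value at 500 Hz = TL_500 + deficiency = 51 + 5 = 56
STC = 56


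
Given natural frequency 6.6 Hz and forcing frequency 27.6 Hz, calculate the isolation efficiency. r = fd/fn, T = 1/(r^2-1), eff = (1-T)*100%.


r = 27.6 / 6.6 = 4.18182
r^2 - 1 = 4.18182^2 - 1 = 16.4876
T = 1/16.4876 = 0.0606516
Efficiency = (1 - 0.0606516)*100 = 93.935 %


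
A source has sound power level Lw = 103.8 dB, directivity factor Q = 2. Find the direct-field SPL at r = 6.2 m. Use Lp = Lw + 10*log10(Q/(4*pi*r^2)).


4*pi*r^2 = 4*pi*6.2^2 = 483.051 m^2
Q / (4*pi*r^2) = 2 / 483.051 = 0.00414035
Lp = 103.8 + 10*log10(0.00414035) = 79.97 dB


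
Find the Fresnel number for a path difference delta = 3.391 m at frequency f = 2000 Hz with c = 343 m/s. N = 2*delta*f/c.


N = 2*delta*f/c = 2*delta/lambda, where lambda = c/f
lambda = 343 / 2000 = 0.1715 m
N = 2 * 3.391 / 0.1715 = 39.545


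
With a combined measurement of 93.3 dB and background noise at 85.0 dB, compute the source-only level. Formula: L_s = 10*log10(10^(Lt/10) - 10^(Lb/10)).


10^(93.3/10) = 2.13796e+09
10^(85.0/10) = 3.16228e+08
Difference = 2.13796e+09 - 3.16228e+08 = 1.82173e+09
L_source = 10*log10(1.82173e+09) = 92.605 dB


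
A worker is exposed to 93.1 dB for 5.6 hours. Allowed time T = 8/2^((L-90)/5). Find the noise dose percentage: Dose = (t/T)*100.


T_allowed = 8 / 2^((93.1 - 90)/5) = 5.20537 hr
Dose = 5.6 / 5.20537 * 100 = 107.58 %


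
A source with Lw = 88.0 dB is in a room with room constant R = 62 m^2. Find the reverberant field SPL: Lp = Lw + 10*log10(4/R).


4/R = 4/62 = 0.0645161
Lp = 88.0 + 10*log10(0.0645161) = 76.097 dB


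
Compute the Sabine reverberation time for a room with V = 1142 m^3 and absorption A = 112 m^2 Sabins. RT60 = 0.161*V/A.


RT60 = 0.161 * 1142 / 112 = 1.6416 s


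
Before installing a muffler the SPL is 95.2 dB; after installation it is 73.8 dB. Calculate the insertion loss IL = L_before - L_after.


Insertion loss = SPL without muffler - SPL with muffler
IL = 95.2 - 73.8 = 21.4 dB


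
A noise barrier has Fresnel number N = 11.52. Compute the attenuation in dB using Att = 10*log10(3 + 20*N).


3 + 20*N = 3 + 20*11.52 = 233.4
Att = 10*log10(233.4) = 23.681 dB


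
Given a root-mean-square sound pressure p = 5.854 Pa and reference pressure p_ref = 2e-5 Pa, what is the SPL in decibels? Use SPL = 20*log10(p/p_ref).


p / p_ref = 5.854 / 2e-5 = 292700
SPL = 20 * log10(292700) = 109.33 dB


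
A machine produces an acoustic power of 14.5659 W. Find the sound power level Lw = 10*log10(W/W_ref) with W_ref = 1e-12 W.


W / W_ref = 14.5659 / 1e-12 = 1.45659e+13
Lw = 10 * log10(1.45659e+13) = 131.63 dB


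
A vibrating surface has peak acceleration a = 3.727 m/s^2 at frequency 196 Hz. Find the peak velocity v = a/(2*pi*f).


omega = 2*pi*f = 2*pi*196 = 1231.5 rad/s
v = a / omega = 3.727 / 1231.5 = 0.0030264 m/s


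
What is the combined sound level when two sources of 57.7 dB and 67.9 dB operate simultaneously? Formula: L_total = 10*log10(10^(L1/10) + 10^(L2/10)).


10^(57.7/10) = 588844
10^(67.9/10) = 6.16595e+06
Sum = 588844 + 6.16595e+06 = 6.75479e+06
L_total = 10*log10(6.75479e+06) = 68.296 dB


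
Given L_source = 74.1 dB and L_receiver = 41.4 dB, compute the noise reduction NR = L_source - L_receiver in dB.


NR = L_source - L_receiver (difference between source and receiving room levels)
NR = 74.1 - 41.4 = 32.7 dB


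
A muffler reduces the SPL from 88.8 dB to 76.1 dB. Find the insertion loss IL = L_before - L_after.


Insertion loss = SPL without muffler - SPL with muffler
IL = 88.8 - 76.1 = 12.7 dB


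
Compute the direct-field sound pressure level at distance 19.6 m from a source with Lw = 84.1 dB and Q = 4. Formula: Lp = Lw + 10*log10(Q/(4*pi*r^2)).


4*pi*r^2 = 4*pi*19.6^2 = 4827.5 m^2
Q / (4*pi*r^2) = 4 / 4827.5 = 0.000828586
Lp = 84.1 + 10*log10(0.000828586) = 53.283 dB


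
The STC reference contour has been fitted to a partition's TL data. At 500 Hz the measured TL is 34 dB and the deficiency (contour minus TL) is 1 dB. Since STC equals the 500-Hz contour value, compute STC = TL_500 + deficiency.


By ASTM E413, STC = value of the fitted reference contour at 500 Hz.
Contour value at 500 Hz = TL_500 + deficiency = 34 + 1 = 35
STC = 35


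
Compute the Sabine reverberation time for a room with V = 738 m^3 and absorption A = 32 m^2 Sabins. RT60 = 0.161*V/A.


RT60 = 0.161 * 738 / 32 = 3.7131 s


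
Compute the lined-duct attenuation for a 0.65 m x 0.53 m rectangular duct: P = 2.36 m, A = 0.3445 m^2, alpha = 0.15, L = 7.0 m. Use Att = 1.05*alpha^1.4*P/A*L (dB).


alpha^1.4 = 0.15^1.4 = 0.0702308
Attenuation rate = 1.05 * alpha^1.4 * P / A
= 1.05 * 0.0702308 * 2.36 / 0.3445 = 0.505172 dB/m
Total Att = 0.505172 * 7.0 = 3.5362 dB


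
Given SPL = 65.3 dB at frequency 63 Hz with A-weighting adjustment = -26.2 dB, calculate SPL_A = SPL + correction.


A-weighting table: 63 Hz -> -26.2 dB correction
SPL_A = SPL + correction = 65.3 + (-26.2) = 39.1 dBA


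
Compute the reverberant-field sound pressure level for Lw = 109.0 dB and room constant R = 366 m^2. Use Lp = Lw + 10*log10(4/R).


4/R = 4/366 = 0.010929
Lp = 109.0 + 10*log10(0.010929) = 89.386 dB


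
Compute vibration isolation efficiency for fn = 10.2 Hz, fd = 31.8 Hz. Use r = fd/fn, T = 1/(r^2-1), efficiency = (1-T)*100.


r = 31.8 / 10.2 = 3.11765
r^2 - 1 = 3.11765^2 - 1 = 8.71974
T = 1/8.71974 = 0.114682
Efficiency = (1 - 0.114682)*100 = 88.532 %


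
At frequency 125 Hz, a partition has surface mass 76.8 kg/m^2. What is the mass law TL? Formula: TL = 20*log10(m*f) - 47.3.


m * f = 76.8 * 125 = 9600
20*log10(9600) = 79.6454 dB
TL = 79.6454 - 47.3 = 32.345 dB


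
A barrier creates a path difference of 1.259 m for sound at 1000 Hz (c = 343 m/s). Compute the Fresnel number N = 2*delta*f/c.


N = 2*delta*f/c = 2*delta/lambda, where lambda = c/f
lambda = 343 / 1000 = 0.343 m
N = 2 * 1.259 / 0.343 = 7.3411


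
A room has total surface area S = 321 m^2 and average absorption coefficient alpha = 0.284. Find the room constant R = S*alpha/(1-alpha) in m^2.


R = 321 * 0.284 / (1 - 0.284) = 127.32 m^2


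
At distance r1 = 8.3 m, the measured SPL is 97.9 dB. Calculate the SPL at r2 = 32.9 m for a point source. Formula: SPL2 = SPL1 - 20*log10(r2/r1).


r2/r1 = 32.9/8.3 = 3.96386
Correction = 20*log10(3.96386) = 11.9624 dB
SPL2 = 97.9 - 11.9624 = 85.938 dB


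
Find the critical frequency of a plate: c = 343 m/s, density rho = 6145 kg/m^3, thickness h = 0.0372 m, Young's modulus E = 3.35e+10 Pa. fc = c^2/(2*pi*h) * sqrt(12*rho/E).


12*rho/E = 12*6145/3.35e+10 = 2.20119e-06
sqrt(12*rho/E) = sqrt(2.20119e-06) = 0.00148364
c^2/(2*pi*h) = 343^2/(2*pi*0.0372) = 503345
fc = 503345 * 0.00148364 = 746.78 Hz


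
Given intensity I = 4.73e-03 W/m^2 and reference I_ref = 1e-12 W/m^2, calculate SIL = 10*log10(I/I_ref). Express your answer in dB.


I / I_ref = 4.73e-03 / 1e-12 = 4.73e+09
SIL = 10 * log10(4.73e+09) = 96.749 dB


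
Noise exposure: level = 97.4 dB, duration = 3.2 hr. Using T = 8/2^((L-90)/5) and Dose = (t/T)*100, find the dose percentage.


T_allowed = 8 / 2^((97.4 - 90)/5) = 2.86791 hr
Dose = 3.2 / 2.86791 * 100 = 111.58 %


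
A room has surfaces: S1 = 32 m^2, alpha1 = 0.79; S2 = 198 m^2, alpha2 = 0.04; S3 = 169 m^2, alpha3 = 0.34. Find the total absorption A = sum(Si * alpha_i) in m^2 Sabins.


32 * 0.79 = 25.28
198 * 0.04 = 7.92
169 * 0.34 = 57.46
A_total = 25.28 + 7.92 + 57.46 = 90.66 m^2


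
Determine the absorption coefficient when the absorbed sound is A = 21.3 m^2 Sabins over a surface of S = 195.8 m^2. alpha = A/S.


Absorption coefficient = absorbed power / incident power
alpha = A / S = 21.3 / 195.8 = 0.10878


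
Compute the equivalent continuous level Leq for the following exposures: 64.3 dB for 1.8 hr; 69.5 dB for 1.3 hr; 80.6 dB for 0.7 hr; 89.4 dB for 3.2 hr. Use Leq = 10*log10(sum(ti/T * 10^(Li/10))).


T_total = 1.8 + 1.3 + 0.7 + 3.2 = 7.0 hr
(1.8/7.0) * 10^(64.3/10) = 692109
(1.3/7.0) * 10^(69.5/10) = 1.65518e+06
(0.7/7.0) * 10^(80.6/10) = 1.14815e+07
(3.2/7.0) * 10^(89.4/10) = 3.98155e+08
Sum = 692109 + 1.65518e+06 + 1.14815e+07 + 3.98155e+08 = 4.11984e+08
Leq = 10*log10(4.11984e+08) = 86.149 dB


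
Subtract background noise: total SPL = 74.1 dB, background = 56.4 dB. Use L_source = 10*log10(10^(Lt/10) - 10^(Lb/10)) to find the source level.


10^(74.1/10) = 2.5704e+07
10^(56.4/10) = 436516
Difference = 2.5704e+07 - 436516 = 2.52675e+07
L_source = 10*log10(2.52675e+07) = 74.026 dB


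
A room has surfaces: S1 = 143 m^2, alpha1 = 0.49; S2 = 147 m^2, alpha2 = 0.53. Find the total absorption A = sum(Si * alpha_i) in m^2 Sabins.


143 * 0.49 = 70.07
147 * 0.53 = 77.91
A_total = 70.07 + 77.91 = 147.98 m^2


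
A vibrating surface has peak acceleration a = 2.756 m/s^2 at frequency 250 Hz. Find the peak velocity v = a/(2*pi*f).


omega = 2*pi*f = 2*pi*250 = 1570.8 rad/s
v = a / omega = 2.756 / 1570.8 = 0.0017545 m/s


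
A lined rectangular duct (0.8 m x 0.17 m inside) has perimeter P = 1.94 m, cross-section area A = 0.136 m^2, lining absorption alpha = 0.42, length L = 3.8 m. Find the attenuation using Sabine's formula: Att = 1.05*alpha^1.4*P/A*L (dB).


alpha^1.4 = 0.42^1.4 = 0.296858
Attenuation rate = 1.05 * alpha^1.4 * P / A
= 1.05 * 0.296858 * 1.94 / 0.136 = 4.44632 dB/m
Total Att = 4.44632 * 3.8 = 16.896 dB


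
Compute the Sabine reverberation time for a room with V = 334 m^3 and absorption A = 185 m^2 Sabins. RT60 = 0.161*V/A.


RT60 = 0.161 * 334 / 185 = 0.29067 s


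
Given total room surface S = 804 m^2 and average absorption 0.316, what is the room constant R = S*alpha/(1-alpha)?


R = 804 * 0.316 / (1 - 0.316) = 371.44 m^2


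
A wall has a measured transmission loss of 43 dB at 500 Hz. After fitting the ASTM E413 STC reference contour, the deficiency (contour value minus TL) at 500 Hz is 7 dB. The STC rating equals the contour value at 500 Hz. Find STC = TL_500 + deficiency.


By ASTM E413, STC = value of the fitted reference contour at 500 Hz.
Contour value at 500 Hz = TL_500 + deficiency = 43 + 7 = 50
STC = 50


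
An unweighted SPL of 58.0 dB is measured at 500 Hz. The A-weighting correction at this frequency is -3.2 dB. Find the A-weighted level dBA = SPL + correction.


A-weighting table: 500 Hz -> -3.2 dB correction
SPL_A = SPL + correction = 58.0 + (-3.2) = 54.8 dBA


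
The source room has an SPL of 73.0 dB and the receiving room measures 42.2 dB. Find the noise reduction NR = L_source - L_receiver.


NR = L_source - L_receiver (difference between source and receiving room levels)
NR = 73.0 - 42.2 = 30.8 dB


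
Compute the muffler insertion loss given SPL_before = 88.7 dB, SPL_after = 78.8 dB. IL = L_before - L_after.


Insertion loss = SPL without muffler - SPL with muffler
IL = 88.7 - 78.8 = 9.9 dB


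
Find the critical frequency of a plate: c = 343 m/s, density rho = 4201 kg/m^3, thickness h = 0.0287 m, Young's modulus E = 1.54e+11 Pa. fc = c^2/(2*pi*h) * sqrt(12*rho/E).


12*rho/E = 12*4201/1.54e+11 = 3.27351e-07
sqrt(12*rho/E) = sqrt(3.27351e-07) = 0.000572146
c^2/(2*pi*h) = 343^2/(2*pi*0.0287) = 652419
fc = 652419 * 0.000572146 = 373.28 Hz


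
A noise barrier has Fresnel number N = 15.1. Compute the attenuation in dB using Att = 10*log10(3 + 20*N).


3 + 20*N = 3 + 20*15.1 = 305
Att = 10*log10(305) = 24.843 dB


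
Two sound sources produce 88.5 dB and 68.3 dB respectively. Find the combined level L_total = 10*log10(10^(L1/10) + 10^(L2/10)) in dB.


10^(88.5/10) = 7.07946e+08
10^(68.3/10) = 6.76083e+06
Sum = 7.07946e+08 + 6.76083e+06 = 7.14707e+08
L_total = 10*log10(7.14707e+08) = 88.541 dB


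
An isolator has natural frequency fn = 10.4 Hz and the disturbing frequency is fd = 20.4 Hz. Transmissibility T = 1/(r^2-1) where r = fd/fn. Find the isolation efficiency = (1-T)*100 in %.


r = 20.4 / 10.4 = 1.96154
r^2 - 1 = 1.96154^2 - 1 = 2.84764
T = 1/2.84764 = 0.351168
Efficiency = (1 - 0.351168)*100 = 64.883 %


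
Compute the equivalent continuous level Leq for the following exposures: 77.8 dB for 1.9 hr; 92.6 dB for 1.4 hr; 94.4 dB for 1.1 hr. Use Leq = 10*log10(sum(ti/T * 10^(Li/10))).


T_total = 1.9 + 1.4 + 1.1 = 4.4 hr
(1.9/4.4) * 10^(77.8/10) = 2.60196e+07
(1.4/4.4) * 10^(92.6/10) = 5.78996e+08
(1.1/4.4) * 10^(94.4/10) = 6.88557e+08
Sum = 2.60196e+07 + 5.78996e+08 + 6.88557e+08 = 1.29357e+09
Leq = 10*log10(1.29357e+09) = 91.118 dB


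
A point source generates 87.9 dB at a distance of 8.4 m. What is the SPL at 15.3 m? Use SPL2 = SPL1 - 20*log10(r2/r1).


r2/r1 = 15.3/8.4 = 1.82143
Correction = 20*log10(1.82143) = 5.20825 dB
SPL2 = 87.9 - 5.20825 = 82.692 dB


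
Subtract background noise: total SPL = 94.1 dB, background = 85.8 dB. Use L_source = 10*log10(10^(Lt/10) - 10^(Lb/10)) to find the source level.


10^(94.1/10) = 2.5704e+09
10^(85.8/10) = 3.80189e+08
Difference = 2.5704e+09 - 3.80189e+08 = 2.19021e+09
L_source = 10*log10(2.19021e+09) = 93.405 dB


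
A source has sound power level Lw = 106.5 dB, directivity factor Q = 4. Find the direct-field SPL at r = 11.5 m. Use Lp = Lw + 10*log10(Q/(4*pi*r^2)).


4*pi*r^2 = 4*pi*11.5^2 = 1661.9 m^2
Q / (4*pi*r^2) = 4 / 1661.9 = 0.00240688
Lp = 106.5 + 10*log10(0.00240688) = 80.315 dB


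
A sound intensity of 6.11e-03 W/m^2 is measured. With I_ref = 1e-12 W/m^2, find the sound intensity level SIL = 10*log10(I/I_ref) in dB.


I / I_ref = 6.11e-03 / 1e-12 = 6.11e+09
SIL = 10 * log10(6.11e+09) = 97.86 dB


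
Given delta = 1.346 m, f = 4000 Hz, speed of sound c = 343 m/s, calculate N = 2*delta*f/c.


N = 2*delta*f/c = 2*delta/lambda, where lambda = c/f
lambda = 343 / 4000 = 0.08575 m
N = 2 * 1.346 / 0.08575 = 31.394


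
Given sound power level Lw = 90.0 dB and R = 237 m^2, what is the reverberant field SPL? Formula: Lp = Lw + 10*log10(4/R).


4/R = 4/237 = 0.0168776
Lp = 90.0 + 10*log10(0.0168776) = 72.273 dB


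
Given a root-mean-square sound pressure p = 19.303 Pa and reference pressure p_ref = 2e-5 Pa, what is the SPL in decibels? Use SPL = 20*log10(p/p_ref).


p / p_ref = 19.303 / 2e-5 = 965150
SPL = 20 * log10(965150) = 119.69 dB


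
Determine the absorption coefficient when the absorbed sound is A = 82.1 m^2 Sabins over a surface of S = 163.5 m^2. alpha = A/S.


Absorption coefficient = absorbed power / incident power
alpha = A / S = 82.1 / 163.5 = 0.50214


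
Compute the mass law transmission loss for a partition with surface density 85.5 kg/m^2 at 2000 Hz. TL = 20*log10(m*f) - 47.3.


m * f = 85.5 * 2000 = 171000
20*log10(171000) = 104.66 dB
TL = 104.66 - 47.3 = 57.36 dB


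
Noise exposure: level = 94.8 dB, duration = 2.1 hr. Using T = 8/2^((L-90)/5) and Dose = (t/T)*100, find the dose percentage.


T_allowed = 8 / 2^((94.8 - 90)/5) = 4.11246 hr
Dose = 2.1 / 4.11246 * 100 = 51.064 %


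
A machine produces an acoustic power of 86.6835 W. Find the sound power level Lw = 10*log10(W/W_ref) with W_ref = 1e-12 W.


W / W_ref = 86.6835 / 1e-12 = 8.66835e+13
Lw = 10 * log10(8.66835e+13) = 139.38 dB


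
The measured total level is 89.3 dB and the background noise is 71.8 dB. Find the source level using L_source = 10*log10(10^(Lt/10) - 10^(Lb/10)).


10^(89.3/10) = 8.51138e+08
10^(71.8/10) = 1.51356e+07
Difference = 8.51138e+08 - 1.51356e+07 = 8.36002e+08
L_source = 10*log10(8.36002e+08) = 89.222 dB


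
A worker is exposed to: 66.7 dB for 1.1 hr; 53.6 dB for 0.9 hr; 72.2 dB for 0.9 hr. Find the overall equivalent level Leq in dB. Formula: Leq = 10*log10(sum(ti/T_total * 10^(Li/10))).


T_total = 1.1 + 0.9 + 0.9 = 2.9 hr
(1.1/2.9) * 10^(66.7/10) = 1.77417e+06
(0.9/2.9) * 10^(53.6/10) = 71095.9
(0.9/2.9) * 10^(72.2/10) = 5.15044e+06
Sum = 1.77417e+06 + 71095.9 + 5.15044e+06 = 6.99571e+06
Leq = 10*log10(6.99571e+06) = 68.448 dB


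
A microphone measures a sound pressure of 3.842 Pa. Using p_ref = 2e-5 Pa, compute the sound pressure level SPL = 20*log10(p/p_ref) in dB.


p / p_ref = 3.842 / 2e-5 = 192100
SPL = 20 * log10(192100) = 105.67 dB


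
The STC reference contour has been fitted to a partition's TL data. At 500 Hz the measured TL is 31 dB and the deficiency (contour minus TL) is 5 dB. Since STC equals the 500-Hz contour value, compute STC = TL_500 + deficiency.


By ASTM E413, STC = value of the fitted reference contour at 500 Hz.
Contour value at 500 Hz = TL_500 + deficiency = 31 + 5 = 36
STC = 36


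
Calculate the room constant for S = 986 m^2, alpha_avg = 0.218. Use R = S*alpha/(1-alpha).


R = 986 * 0.218 / (1 - 0.218) = 274.87 m^2


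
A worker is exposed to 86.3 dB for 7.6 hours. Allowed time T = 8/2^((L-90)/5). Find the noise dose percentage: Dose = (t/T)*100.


T_allowed = 8 / 2^((86.3 - 90)/5) = 13.3614 hr
Dose = 7.6 / 13.3614 * 100 = 56.88 %


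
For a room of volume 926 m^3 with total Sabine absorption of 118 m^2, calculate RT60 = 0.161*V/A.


RT60 = 0.161 * 926 / 118 = 1.2634 s


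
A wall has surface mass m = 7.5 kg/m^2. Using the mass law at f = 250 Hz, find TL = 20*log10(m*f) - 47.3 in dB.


m * f = 7.5 * 250 = 1875
20*log10(1875) = 65.46 dB
TL = 65.46 - 47.3 = 18.16 dB


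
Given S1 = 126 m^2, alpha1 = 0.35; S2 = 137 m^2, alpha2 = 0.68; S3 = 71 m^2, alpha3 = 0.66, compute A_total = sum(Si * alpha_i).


126 * 0.35 = 44.1
137 * 0.68 = 93.16
71 * 0.66 = 46.86
A_total = 44.1 + 93.16 + 46.86 = 184.12 m^2


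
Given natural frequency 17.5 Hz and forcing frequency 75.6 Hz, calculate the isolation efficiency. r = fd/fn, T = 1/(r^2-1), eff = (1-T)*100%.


r = 75.6 / 17.5 = 4.32
r^2 - 1 = 4.32^2 - 1 = 17.6624
T = 1/17.6624 = 0.0566174
Efficiency = (1 - 0.0566174)*100 = 94.338 %
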